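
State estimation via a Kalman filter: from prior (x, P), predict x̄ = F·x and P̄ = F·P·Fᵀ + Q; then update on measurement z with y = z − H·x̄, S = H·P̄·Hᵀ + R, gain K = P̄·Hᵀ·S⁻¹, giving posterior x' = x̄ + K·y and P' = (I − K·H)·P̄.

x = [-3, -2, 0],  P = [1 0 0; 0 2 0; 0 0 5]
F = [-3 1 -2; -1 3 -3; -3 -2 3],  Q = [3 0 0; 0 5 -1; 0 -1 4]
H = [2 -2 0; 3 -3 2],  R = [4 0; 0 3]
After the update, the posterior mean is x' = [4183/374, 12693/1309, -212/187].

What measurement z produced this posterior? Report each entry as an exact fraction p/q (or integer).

x̄ = F·x = [7, -3, 13]
P̄ = F·P·Fᵀ + Q = [34 39 -25; 39 69 -55; -25 -55 66]
S = H·P̄·Hᵀ + R = [104 270; 270 852]
K = P̄·Hᵀ·S⁻¹ = [215/374 -145/561; 240/1309 -1150/3927; -105/187 82/187]
x' − x̄ = [1565/374, 16620/1309, -2643/187] = K·y
y = (KᵀK)⁻¹·Kᵀ·(x' − x̄) = [-17, -54]
z = y + H·x̄ = [-17, -54] + [20, 56] = [3, 2]

z = [3, 2]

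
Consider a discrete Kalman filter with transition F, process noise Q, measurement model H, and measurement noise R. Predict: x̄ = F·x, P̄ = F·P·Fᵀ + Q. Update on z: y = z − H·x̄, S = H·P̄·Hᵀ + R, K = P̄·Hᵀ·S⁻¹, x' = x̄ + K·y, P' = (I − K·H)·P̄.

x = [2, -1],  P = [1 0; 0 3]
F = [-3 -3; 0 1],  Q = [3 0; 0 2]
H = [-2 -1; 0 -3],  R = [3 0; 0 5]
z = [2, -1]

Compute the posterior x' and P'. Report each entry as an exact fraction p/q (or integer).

x' = [-48/41, 64/697]
P' = [249/287 -75/287; -75/287 2355/4879]

x̄ = F·x = [-3, -1]
P̄ = F·P·Fᵀ + Q = [39 -9; -9 5]
y = z − H·x̄ = [-5, -4]
S = H·P̄·Hᵀ + R = [128 -39; -39 50]
K = P̄·Hᵀ·S⁻¹ = [-141/287 45/287; 65/4879 -1413/4879]
x' = x̄ + K·y = [-48/41, 64/697]
P' = (I − K·H)·P̄ = [249/287 -75/287; -75/287 2355/4879]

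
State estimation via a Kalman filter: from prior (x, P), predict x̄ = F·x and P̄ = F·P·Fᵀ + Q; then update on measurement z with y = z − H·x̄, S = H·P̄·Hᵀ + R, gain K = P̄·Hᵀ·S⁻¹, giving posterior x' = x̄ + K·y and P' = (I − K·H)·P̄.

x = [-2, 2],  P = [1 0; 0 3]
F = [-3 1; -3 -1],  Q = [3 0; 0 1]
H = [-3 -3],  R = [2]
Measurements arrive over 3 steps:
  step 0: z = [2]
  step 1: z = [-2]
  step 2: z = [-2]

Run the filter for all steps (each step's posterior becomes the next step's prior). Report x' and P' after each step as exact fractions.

step 0: x' = [251/181, -359/181], P' = [1461/362 -1419/362; -1419/362 1457/362]
step 1: x' = [-1114/6089, 5092/6089], P' = [266891/243560 -230993/243560; -230993/243560 249139/243560]
step 2: x' = [26436584/23931991, -10429430/23931991], P' = [26019869/23931991 -22559531/23931991; -22559531/23931991 24390351/23931991]

step 0: x̄ = F·x = [8, 4]
step 0: P̄ = F·P·Fᵀ + Q = [15 6; 6 13]
step 0: y = z − H·x̄ = [38]
step 0: S = H·P̄·Hᵀ + R = [362]
step 0: K = P̄·Hᵀ·S⁻¹ = [-63/362; -57/362]
step 0: x' = x̄ + K·y = [251/181, -359/181]
step 0: P' = (I − K·H)·P̄ = [1461/362 -1419/362; -1419/362 1457/362]
step 1: x̄ = F·x = [-1112/181, -394/181]
step 1: P̄ = F·P·Fᵀ + Q = [12103/181 5846/181; 5846/181 3227/181]
step 1: y = z − H·x̄ = [-4880/181]
step 1: S = H·P̄·Hᵀ + R = [243560/181]
step 1: K = P̄·Hᵀ·S⁻¹ = [-53847/243560; -27219/243560]
step 1: x' = x̄ + K·y = [-1114/6089, 5092/6089]
step 1: P' = (I − K·H)·P̄ = [266891/243560 -230993/243560; -230993/243560 249139/243560]
step 2: x̄ = F·x = [8434/6089, -1750/6089]
step 2: P̄ = F·P·Fᵀ + Q = [1191949/60890 53822/6089; 53822/6089 37719/6089]
step 2: y = z − H·x̄ = [7874/6089]
step 2: S = H·P̄·Hᵀ + R = [23931991/60890]
step 2: K = P̄·Hᵀ·S⁻¹ = [-5190507/23931991; -2746230/23931991]
step 2: x' = x̄ + K·y = [26436584/23931991, -10429430/23931991]
step 2: P' = (I − K·H)·P̄ = [26019869/23931991 -22559531/23931991; -22559531/23931991 24390351/23931991]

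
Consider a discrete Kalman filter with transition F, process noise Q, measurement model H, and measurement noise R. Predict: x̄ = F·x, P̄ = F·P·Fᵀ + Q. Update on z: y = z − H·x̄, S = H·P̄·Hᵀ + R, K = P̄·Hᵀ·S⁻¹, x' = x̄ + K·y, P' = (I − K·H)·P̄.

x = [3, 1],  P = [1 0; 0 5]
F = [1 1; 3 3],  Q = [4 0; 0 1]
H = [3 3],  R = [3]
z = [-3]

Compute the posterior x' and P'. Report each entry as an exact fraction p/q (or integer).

x̄ = F·x = [4, 12]
P̄ = F·P·Fᵀ + Q = [10 18; 18 55]
y = z − H·x̄ = [-51]
S = H·P̄·Hᵀ + R = [912]
K = P̄·Hᵀ·S⁻¹ = [7/76; 73/304]
x' = x̄ + K·y = [-53/76, -75/304]
P' = (I − K·H)·P̄ = [43/19 -165/76; -165/76 733/304]

x' = [-53/76, -75/304]
P' = [43/19 -165/76; -165/76 733/304]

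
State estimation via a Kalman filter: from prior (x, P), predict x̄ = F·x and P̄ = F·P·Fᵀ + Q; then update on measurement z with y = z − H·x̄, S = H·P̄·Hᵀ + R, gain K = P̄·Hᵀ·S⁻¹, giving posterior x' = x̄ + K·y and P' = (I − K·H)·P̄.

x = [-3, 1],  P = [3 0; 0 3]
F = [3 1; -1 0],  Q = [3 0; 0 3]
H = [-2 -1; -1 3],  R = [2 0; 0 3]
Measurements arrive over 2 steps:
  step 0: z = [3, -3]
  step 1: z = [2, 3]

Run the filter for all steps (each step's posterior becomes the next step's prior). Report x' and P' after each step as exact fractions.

step 0: x' = [-1852/2109, -781/703], P' = [295/703 -6/703; -6/703 186/703]
step 1: x' = [-425695/297681, 502436/893043], P' = [39921/99227 -586/99227; -586/99227 78098/297681]

step 0: x̄ = F·x = [-8, 3]
step 0: P̄ = F·P·Fᵀ + Q = [33 -9; -9 6]
step 0: y = z − H·x̄ = [-10, -20]
step 0: S = H·P̄·Hᵀ + R = [104 93; 93 144]
step 0: K = P̄·Hᵀ·S⁻¹ = [-292/703 -313/2109; -87/703 188/703]
step 0: x' = x̄ + K·y = [-1852/2109, -781/703]
step 0: P' = (I − K·H)·P̄ = [295/703 -6/703; -6/703 186/703]
step 1: x̄ = F·x = [-2633/703, 1852/2109]
step 1: P̄ = F·P·Fᵀ + Q = [4914/703 -879/703; -879/703 2404/703]
step 1: y = z − H·x̄ = [-512/111, -2376/703]
step 1: S = H·P̄·Hᵀ + R = [1050/37 369/37; 369/37 33933/703]
step 1: K = P̄·Hᵀ·S⁻¹ = [-39628/99227 -13893/99227; -37291/297681 26228/99227]
step 1: x' = x̄ + K·y = [-425695/297681, 502436/893043]
step 1: P' = (I − K·H)·P̄ = [39921/99227 -586/99227; -586/99227 78098/297681]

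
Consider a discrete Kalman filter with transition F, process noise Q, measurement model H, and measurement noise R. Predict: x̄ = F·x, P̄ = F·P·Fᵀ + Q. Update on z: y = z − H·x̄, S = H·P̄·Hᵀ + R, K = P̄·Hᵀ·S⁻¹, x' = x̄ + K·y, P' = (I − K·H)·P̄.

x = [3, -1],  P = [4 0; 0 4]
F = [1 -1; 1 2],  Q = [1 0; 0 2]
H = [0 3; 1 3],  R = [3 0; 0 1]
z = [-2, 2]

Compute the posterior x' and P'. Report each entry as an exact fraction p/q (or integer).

x' = [3219/796, -267/398]
P' = [2193/796 -275/398; -275/398 51/199]

x̄ = F·x = [4, 1]
P̄ = F·P·Fᵀ + Q = [9 -4; -4 22]
y = z − H·x̄ = [-5, -5]
S = H·P̄·Hᵀ + R = [201 186; 186 184]
K = P̄·Hᵀ·S⁻¹ = [-275/398 543/796; 51/199 31/398]
x' = x̄ + K·y = [3219/796, -267/398]
P' = (I − K·H)·P̄ = [2193/796 -275/398; -275/398 51/199]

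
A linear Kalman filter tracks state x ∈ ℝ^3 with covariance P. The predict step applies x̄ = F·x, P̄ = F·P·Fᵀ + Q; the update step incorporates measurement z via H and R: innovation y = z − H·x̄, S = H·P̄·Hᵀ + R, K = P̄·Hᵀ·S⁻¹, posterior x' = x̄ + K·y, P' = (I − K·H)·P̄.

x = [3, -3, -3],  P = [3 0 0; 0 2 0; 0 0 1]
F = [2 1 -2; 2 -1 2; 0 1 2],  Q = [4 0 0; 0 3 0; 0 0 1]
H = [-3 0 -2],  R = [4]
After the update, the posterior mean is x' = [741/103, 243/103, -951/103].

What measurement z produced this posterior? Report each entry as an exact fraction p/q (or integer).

z = [-3]

x̄ = F·x = [9, 3, -9]
P̄ = F·P·Fᵀ + Q = [22 6 -2; 6 21 2; -2 2 7]
S = H·P̄·Hᵀ + R = [206]
K = P̄·Hᵀ·S⁻¹ = [-31/103; -11/103; -4/103]
x' − x̄ = [-186/103, -66/103, -24/103] = K·y
y = (KᵀK)⁻¹·Kᵀ·(x' − x̄) = [6]
z = y + H·x̄ = [6] + [-9] = [-3]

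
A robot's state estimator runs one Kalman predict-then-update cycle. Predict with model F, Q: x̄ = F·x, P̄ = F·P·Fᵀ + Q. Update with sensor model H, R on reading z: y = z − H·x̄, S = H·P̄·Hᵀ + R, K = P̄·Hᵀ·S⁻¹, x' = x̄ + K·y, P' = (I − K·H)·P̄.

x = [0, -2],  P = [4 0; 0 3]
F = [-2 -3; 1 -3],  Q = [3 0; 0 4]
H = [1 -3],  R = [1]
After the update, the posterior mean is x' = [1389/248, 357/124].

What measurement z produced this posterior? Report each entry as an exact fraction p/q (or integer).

z = [-3]

x̄ = F·x = [6, 6]
P̄ = F·P·Fᵀ + Q = [46 19; 19 35]
S = H·P̄·Hᵀ + R = [248]
K = P̄·Hᵀ·S⁻¹ = [-11/248; -43/124]
x' − x̄ = [-99/248, -387/124] = K·y
y = (KᵀK)⁻¹·Kᵀ·(x' − x̄) = [9]
z = y + H·x̄ = [9] + [-12] = [-3]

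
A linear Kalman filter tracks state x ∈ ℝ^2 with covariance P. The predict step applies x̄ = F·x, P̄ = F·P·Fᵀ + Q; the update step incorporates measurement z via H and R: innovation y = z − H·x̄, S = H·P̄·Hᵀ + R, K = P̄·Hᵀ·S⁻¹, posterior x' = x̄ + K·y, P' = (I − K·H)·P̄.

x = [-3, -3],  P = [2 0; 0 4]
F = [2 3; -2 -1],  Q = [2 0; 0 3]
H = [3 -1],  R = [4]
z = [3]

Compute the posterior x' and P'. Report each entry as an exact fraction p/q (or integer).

x' = [9/7, 702/553]
P' = [6/7 10/7; 10/7 2670/553]

x̄ = F·x = [-15, 9]
P̄ = F·P·Fᵀ + Q = [46 -20; -20 15]
y = z − H·x̄ = [57]
S = H·P̄·Hᵀ + R = [553]
K = P̄·Hᵀ·S⁻¹ = [2/7; -75/553]
x' = x̄ + K·y = [9/7, 702/553]
P' = (I − K·H)·P̄ = [6/7 10/7; 10/7 2670/553]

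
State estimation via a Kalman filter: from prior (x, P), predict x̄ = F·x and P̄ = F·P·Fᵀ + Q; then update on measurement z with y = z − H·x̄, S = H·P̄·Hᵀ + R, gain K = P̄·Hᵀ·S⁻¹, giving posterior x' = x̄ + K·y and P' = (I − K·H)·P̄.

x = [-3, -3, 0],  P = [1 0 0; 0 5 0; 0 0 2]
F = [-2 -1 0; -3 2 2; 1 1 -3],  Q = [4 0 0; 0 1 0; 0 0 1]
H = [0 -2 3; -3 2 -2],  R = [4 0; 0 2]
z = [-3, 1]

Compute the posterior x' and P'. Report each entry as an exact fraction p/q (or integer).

x̄ = F·x = [9, 3, -6]
P̄ = F·P·Fᵀ + Q = [13 -4 -7; -4 38 -5; -7 -5 25]
y = z − H·x̄ = [21, 10]
S = H·P̄·Hᵀ + R = [441 -313; -313 375]
K = P̄·Hᵀ·S⁻¹ = [-7602/33703 -9311/33703; -3451/67406 14735/67406; 9834/33703 4703/33703]
x' = x̄ + K·y = [50575/33703, 277097/67406, 51326/33703]
P' = (I − K·H)·P̄ = [32050/33703 85884/33703 47120/33703; 85884/33703 803357/67406 265485/33703; 47120/33703 265485/33703 190102/33703]

x' = [50575/33703, 277097/67406, 51326/33703]
P' = [32050/33703 85884/33703 47120/33703; 85884/33703 803357/67406 265485/33703; 47120/33703 265485/33703 190102/33703]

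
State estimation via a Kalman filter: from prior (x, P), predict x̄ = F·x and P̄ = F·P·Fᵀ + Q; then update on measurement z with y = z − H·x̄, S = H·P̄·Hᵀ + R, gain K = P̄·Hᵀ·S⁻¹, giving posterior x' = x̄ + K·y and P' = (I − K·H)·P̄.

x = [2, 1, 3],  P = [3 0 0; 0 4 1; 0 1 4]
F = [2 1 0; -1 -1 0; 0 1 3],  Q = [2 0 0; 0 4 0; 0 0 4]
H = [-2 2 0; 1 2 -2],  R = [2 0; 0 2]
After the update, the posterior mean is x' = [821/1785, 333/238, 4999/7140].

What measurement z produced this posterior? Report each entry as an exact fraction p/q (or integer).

z = [2, 2]

x̄ = F·x = [5, -3, 10]
P̄ = F·P·Fᵀ + Q = [18 -10 7; -10 11 -7; 7 -7 50]
S = H·P̄·Hᵀ + R = [198 84; 84 252]
K = P̄·Hᵀ·S⁻¹ = [-76/255 64/1785; 10/51 9/238; 23/510 -3139/7140]
x' − x̄ = [-8104/1785, 1047/238, -66401/7140] = K·y
y = (KᵀK)⁻¹·Kᵀ·(x' − x̄) = [18, 23]
z = y + H·x̄ = [18, 23] + [-16, -21] = [2, 2]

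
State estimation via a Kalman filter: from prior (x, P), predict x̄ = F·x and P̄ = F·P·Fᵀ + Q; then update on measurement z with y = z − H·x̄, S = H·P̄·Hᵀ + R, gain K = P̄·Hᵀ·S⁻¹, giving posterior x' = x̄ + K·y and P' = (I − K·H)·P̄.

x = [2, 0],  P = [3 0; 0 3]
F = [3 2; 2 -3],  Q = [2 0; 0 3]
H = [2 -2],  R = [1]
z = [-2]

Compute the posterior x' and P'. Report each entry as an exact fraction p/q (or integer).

x' = [502/111, 204/37]
P' = [6929/333 2296/111; 2296/111 770/37]

x̄ = F·x = [6, 4]
P̄ = F·P·Fᵀ + Q = [41 0; 0 42]
y = z − H·x̄ = [-6]
S = H·P̄·Hᵀ + R = [333]
K = P̄·Hᵀ·S⁻¹ = [82/333; -28/111]
x' = x̄ + K·y = [502/111, 204/37]
P' = (I − K·H)·P̄ = [6929/333 2296/111; 2296/111 770/37]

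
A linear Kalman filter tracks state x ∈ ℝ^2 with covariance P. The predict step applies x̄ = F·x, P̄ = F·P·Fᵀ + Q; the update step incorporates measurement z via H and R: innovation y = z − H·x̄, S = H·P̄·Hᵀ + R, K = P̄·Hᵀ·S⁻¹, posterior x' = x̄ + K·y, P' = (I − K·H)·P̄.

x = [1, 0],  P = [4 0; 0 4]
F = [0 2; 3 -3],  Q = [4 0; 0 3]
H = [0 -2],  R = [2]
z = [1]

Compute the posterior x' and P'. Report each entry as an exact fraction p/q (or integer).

x' = [168/151, -72/151]
P' = [1868/151 -24/151; -24/151 75/151]

x̄ = F·x = [0, 3]
P̄ = F·P·Fᵀ + Q = [20 -24; -24 75]
y = z − H·x̄ = [7]
S = H·P̄·Hᵀ + R = [302]
K = P̄·Hᵀ·S⁻¹ = [24/151; -75/151]
x' = x̄ + K·y = [168/151, -72/151]
P' = (I − K·H)·P̄ = [1868/151 -24/151; -24/151 75/151]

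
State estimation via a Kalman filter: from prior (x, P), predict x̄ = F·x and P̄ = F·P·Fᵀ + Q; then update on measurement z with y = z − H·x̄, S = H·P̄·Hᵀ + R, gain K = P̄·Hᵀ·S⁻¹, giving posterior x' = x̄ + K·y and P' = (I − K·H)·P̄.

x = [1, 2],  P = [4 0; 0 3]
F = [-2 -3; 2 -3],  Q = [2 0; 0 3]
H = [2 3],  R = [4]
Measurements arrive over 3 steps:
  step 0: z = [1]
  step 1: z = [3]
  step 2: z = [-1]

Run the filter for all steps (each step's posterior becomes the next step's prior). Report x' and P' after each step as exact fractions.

step 0: x' = [-2273/730, 172/73], P' = [17721/730 -1165/73; -1165/73 798/73]
step 1: x' = [-833761/1296927, 203453/144103], P' = [7661986/1296927 -566700/144103; -566700/144103 441204/144103]
step 2: x' = [-3116282799/1280684197, 1613511467/1280684197], P' = [6945927214/1280684197 -4589524564/1280684197; -4589524564/1280684197 3599174652/1280684197]

step 0: x̄ = F·x = [-8, -4]
step 0: P̄ = F·P·Fᵀ + Q = [45 11; 11 46]
step 0: y = z − H·x̄ = [29]
step 0: S = H·P̄·Hᵀ + R = [730]
step 0: K = P̄·Hᵀ·S⁻¹ = [123/730; 16/73]
step 0: x' = x̄ + K·y = [-2273/730, 172/73]
step 0: P' = (I − K·H)·P̄ = [17721/730 -1165/73; -1165/73 798/73]
step 1: x̄ = F·x = [-307/365, -4853/365]
step 1: P̄ = F·P·Fᵀ + Q = [2182/365 468/365; 468/365 142347/365]
step 1: y = z − H·x̄ = [16268/365]
step 1: S = H·P̄·Hᵀ + R = [1296927/365]
step 1: K = P̄·Hᵀ·S⁻¹ = [5768/1296927; 47553/144103]
step 1: x' = x̄ + K·y = [-833761/1296927, 203453/144103]
step 1: P' = (I − K·H)·P̄ = [7661986/1296927 -566700/144103; -566700/144103 441204/144103]
step 2: x̄ = F·x = [-3825709/1296927, -7160753/1296927]
step 2: P̄ = F·P·Fᵀ + Q = [7775722/1296927 5089580/1296927; 5089580/1296927 131479849/1296927]
step 2: y = z − H·x̄ = [27836750/1296927]
step 2: S = H·P̄·Hᵀ + R = [1280684197/1296927]
step 2: K = P̄·Hᵀ·S⁻¹ = [30820184/1280684197; 404618707/1280684197]
step 2: x' = x̄ + K·y = [-3116282799/1280684197, 1613511467/1280684197]
step 2: P' = (I − K·H)·P̄ = [6945927214/1280684197 -4589524564/1280684197; -4589524564/1280684197 3599174652/1280684197]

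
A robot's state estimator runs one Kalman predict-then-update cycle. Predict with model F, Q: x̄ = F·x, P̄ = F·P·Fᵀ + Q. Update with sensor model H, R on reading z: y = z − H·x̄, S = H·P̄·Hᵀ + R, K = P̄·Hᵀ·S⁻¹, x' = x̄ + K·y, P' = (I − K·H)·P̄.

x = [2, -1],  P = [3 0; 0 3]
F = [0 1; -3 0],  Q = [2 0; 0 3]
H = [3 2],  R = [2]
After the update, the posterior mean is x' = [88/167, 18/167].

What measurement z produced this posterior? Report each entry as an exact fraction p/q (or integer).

z = [2]

x̄ = F·x = [-1, -6]
P̄ = F·P·Fᵀ + Q = [5 0; 0 30]
S = H·P̄·Hᵀ + R = [167]
K = P̄·Hᵀ·S⁻¹ = [15/167; 60/167]
x' − x̄ = [255/167, 1020/167] = K·y
y = (KᵀK)⁻¹·Kᵀ·(x' − x̄) = [17]
z = y + H·x̄ = [17] + [-15] = [2]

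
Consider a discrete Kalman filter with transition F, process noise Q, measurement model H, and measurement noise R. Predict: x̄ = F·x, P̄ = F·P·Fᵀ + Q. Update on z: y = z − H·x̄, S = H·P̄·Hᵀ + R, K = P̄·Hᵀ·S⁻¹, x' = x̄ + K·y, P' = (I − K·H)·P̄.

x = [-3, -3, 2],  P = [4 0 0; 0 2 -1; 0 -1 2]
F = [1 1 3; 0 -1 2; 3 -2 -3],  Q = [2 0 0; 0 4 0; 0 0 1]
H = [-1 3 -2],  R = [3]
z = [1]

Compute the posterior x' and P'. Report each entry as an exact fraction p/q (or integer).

x̄ = F·x = [0, 7, -9]
P̄ = F·P·Fᵀ + Q = [20 11 -1; 11 18 -7; -1 -7 51]
y = z − H·x̄ = [-38]
S = H·P̄·Hᵀ + R = [403]
K = P̄·Hᵀ·S⁻¹ = [15/403; 57/403; -122/403]
x' = x̄ + K·y = [-570/403, 655/403, 1009/403]
P' = (I − K·H)·P̄ = [7835/403 3578/403 1427/403; 3578/403 4005/403 4133/403; 1427/403 4133/403 5669/403]

x' = [-570/403, 655/403, 1009/403]
P' = [7835/403 3578/403 1427/403; 3578/403 4005/403 4133/403; 1427/403 4133/403 5669/403]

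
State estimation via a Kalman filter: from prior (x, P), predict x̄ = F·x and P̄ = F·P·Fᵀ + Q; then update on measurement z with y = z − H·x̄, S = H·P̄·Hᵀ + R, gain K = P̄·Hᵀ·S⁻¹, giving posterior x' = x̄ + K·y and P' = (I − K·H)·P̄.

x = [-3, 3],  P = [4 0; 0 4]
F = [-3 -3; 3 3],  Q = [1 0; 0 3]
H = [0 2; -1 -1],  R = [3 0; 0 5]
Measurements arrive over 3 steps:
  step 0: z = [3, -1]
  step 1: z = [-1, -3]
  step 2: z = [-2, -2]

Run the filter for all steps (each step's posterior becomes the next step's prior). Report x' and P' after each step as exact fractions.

step 0: x' = [-913/897, 445/299], P' = [2596/897 -217/299; -217/299 222/299]
step 1: x' = [40735/26809, -10793/26809], P' = [218092/80427 -17939/26809; -17939/26809 19434/26809]
step 2: x' = [9246052/6960057, -1916496/2320019], P' = [6269324/2320019 -1545649/2320019; -1545649/2320019 1679694/2320019]

step 0: x̄ = F·x = [0, 0]
step 0: P̄ = F·P·Fᵀ + Q = [73 -72; -72 75]
step 0: y = z − H·x̄ = [3, -1]
step 0: S = H·P̄·Hᵀ + R = [303 -6; -6 9]
step 0: K = P̄·Hᵀ·S⁻¹ = [-434/897 -389/897; 148/299 -1/299]
step 0: x' = x̄ + K·y = [-913/897, 445/299]
step 0: P' = (I − K·H)·P̄ = [2596/897 -217/299; -217/299 222/299]
step 1: x̄ = F·x = [-422/299, 422/299]
step 1: P̄ = F·P·Fᵀ + Q = [6179/299 -5880/299; -5880/299 6777/299]
step 1: y = z − H·x̄ = [-1143/299, -3]
step 1: S = H·P̄·Hᵀ + R = [28005/299 -6; -6 9]
step 1: K = P̄·Hᵀ·S⁻¹ = [-35878/80427 -32855/80427; 12956/26809 -299/26809]
step 1: x' = x̄ + K·y = [40735/26809, -10793/26809]
step 1: P' = (I − K·H)·P̄ = [218092/80427 -17939/26809; -17939/26809 19434/26809]
step 2: x̄ = F·x = [-89826/26809, 89826/26809]
step 2: P̄ = F·P·Fᵀ + Q = [533089/26809 -506280/26809; -506280/26809 586707/26809]
step 2: y = z − H·x̄ = [-233270/26809, -2]
step 2: S = H·P̄·Hᵀ + R = [2427255/26809 -6; -6 9]
step 2: K = P̄·Hᵀ·S⁻¹ = [-3091298/6960057 -944735/2320019; 1119796/2320019 -26809/2320019]
step 2: x' = x̄ + K·y = [9246052/6960057, -1916496/2320019]
step 2: P' = (I − K·H)·P̄ = [6269324/2320019 -1545649/2320019; -1545649/2320019 1679694/2320019]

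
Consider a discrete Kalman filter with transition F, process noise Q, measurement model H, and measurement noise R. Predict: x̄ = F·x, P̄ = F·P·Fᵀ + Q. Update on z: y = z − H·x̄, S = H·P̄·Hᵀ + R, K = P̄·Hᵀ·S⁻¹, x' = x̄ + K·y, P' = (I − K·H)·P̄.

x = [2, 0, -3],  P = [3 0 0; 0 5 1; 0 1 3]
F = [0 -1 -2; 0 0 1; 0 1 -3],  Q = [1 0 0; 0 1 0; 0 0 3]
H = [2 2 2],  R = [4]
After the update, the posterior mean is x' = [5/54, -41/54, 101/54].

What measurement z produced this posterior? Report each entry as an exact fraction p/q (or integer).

z = [2]

x̄ = F·x = [6, -3, 9]
P̄ = F·P·Fᵀ + Q = [22 -7 14; -7 4 -8; 14 -8 29]
S = H·P̄·Hᵀ + R = [216]
K = P̄·Hᵀ·S⁻¹ = [29/108; -11/108; 35/108]
x' − x̄ = [-319/54, 121/54, -385/54] = K·y
y = (KᵀK)⁻¹·Kᵀ·(x' − x̄) = [-22]
z = y + H·x̄ = [-22] + [24] = [2]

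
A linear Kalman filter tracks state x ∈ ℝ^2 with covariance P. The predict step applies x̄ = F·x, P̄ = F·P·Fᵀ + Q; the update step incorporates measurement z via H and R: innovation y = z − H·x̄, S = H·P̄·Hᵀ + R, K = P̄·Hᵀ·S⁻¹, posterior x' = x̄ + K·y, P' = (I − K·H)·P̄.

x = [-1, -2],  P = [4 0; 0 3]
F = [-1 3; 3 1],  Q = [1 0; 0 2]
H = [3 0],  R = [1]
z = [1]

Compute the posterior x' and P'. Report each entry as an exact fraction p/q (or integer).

x̄ = F·x = [-5, -5]
P̄ = F·P·Fᵀ + Q = [32 -3; -3 41]
y = z − H·x̄ = [16]
S = H·P̄·Hᵀ + R = [289]
K = P̄·Hᵀ·S⁻¹ = [96/289; -9/289]
x' = x̄ + K·y = [91/289, -1589/289]
P' = (I − K·H)·P̄ = [32/289 -3/289; -3/289 11768/289]

x' = [91/289, -1589/289]
P' = [32/289 -3/289; -3/289 11768/289]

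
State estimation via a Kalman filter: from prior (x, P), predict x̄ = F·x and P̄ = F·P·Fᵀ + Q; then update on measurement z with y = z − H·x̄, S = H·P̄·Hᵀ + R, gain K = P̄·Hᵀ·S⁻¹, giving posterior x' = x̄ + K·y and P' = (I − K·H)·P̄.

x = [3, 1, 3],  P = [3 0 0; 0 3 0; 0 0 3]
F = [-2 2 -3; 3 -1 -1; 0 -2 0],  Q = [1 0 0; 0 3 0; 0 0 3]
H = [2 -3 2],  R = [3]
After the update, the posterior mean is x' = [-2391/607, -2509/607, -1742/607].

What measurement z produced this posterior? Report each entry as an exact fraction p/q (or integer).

z = [-1]

x̄ = F·x = [-13, 5, -2]
P̄ = F·P·Fᵀ + Q = [52 -15 -12; -15 36 6; -12 6 15]
S = H·P̄·Hᵀ + R = [607]
K = P̄·Hᵀ·S⁻¹ = [125/607; -126/607; -12/607]
x' − x̄ = [5500/607, -5544/607, -528/607] = K·y
y = (KᵀK)⁻¹·Kᵀ·(x' − x̄) = [44]
z = y + H·x̄ = [44] + [-45] = [-1]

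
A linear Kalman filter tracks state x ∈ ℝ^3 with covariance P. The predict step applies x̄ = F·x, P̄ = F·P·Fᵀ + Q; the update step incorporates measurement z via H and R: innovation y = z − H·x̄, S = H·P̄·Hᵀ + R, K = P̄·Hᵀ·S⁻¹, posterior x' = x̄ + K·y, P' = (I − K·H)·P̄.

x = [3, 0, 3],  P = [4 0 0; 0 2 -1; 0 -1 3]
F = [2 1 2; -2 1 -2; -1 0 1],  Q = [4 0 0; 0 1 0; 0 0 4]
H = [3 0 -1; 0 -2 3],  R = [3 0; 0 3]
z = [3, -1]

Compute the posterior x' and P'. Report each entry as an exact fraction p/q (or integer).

x' = [6833/7482, -480/1247, -2583/4988]
P' = [3977/7482 2503/2494 915/1247; 2503/2494 7110/1247 17919/4988; 915/1247 17919/4988 25779/9976]

x̄ = F·x = [12, -12, 0]
P̄ = F·P·Fᵀ + Q = [30 -26 -3; -26 35 1; -3 1 11]
y = z − H·x̄ = [-33, -25]
S = H·P̄·Hᵀ + R = [302 98; 98 230]
K = P̄·Hᵀ·S⁻¹ = [2147/7482 242/3741; -967/4988 -1041/4988; -1273/9976 1887/9976]
x' = x̄ + K·y = [6833/7482, -480/1247, -2583/4988]
P' = (I − K·H)·P̄ = [3977/7482 2503/2494 915/1247; 2503/2494 7110/1247 17919/4988; 915/1247 17919/4988 25779/9976]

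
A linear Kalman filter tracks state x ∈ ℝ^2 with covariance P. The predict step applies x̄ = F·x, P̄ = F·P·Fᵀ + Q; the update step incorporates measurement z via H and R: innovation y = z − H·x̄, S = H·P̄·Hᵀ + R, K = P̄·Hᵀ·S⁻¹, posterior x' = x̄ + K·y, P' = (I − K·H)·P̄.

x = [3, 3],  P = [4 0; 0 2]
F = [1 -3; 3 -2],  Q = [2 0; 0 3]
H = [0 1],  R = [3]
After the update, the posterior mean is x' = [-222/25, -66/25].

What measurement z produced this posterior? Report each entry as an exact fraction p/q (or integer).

x̄ = F·x = [-6, 3]
P̄ = F·P·Fᵀ + Q = [24 24; 24 47]
S = H·P̄·Hᵀ + R = [50]
K = P̄·Hᵀ·S⁻¹ = [12/25; 47/50]
x' − x̄ = [-72/25, -141/25] = K·y
y = (KᵀK)⁻¹·Kᵀ·(x' − x̄) = [-6]
z = y + H·x̄ = [-6] + [3] = [-3]

z = [-3]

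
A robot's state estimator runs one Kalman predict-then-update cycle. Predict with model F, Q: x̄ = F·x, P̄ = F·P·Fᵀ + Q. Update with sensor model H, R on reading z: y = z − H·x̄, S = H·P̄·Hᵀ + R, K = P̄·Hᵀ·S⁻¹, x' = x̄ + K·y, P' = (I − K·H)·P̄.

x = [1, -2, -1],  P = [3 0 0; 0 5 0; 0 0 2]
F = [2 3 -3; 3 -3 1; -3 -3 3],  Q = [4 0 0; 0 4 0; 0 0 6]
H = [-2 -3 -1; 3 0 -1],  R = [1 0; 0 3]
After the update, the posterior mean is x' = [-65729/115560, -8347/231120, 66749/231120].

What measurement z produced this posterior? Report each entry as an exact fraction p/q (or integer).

z = [1, -2]

x̄ = F·x = [-1, 8, 0]
P̄ = F·P·Fᵀ + Q = [79 -33 -81; -33 78 24; -81 24 96]
S = H·P̄·Hᵀ + R = [539 72; 72 1296]
K = P̄·Hᵀ·S⁻¹ = [13/1605 28303/115560; -1111/3210 -17491/231120; 77/3210 -60763/231120]
x' − x̄ = [49831/115560, -1857307/231120, 66749/231120] = K·y
y = (KᵀK)⁻¹·Kᵀ·(x' − x̄) = [23, 1]
z = y + H·x̄ = [23, 1] + [-22, -3] = [1, -2]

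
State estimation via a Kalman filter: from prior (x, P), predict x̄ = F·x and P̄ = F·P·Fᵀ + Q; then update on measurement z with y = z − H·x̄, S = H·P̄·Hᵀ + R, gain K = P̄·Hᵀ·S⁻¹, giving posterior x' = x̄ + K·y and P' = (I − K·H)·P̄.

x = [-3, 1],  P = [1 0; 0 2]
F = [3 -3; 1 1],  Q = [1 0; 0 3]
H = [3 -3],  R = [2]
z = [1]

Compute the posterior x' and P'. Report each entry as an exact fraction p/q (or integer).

x̄ = F·x = [-12, -2]
P̄ = F·P·Fᵀ + Q = [28 -3; -3 6]
y = z − H·x̄ = [31]
S = H·P̄·Hᵀ + R = [362]
K = P̄·Hᵀ·S⁻¹ = [93/362; -27/362]
x' = x̄ + K·y = [-1461/362, -1561/362]
P' = (I − K·H)·P̄ = [1487/362 1425/362; 1425/362 1443/362]

x' = [-1461/362, -1561/362]
P' = [1487/362 1425/362; 1425/362 1443/362]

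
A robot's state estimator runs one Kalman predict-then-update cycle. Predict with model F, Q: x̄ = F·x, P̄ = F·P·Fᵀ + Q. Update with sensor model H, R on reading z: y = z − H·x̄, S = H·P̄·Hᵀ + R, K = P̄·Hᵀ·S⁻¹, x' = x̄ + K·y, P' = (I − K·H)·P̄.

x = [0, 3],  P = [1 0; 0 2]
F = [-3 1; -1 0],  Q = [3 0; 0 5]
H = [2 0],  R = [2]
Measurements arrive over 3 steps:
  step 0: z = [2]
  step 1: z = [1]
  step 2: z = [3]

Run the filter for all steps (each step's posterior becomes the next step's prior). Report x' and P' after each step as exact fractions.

step 0: x̄ = F·x = [3, 0]
step 0: P̄ = F·P·Fᵀ + Q = [14 3; 3 6]
step 0: y = z − H·x̄ = [-4]
step 0: S = H·P̄·Hᵀ + R = [58]
step 0: K = P̄·Hᵀ·S⁻¹ = [14/29; 3/29]
step 0: x' = x̄ + K·y = [31/29, -12/29]
step 0: P' = (I − K·H)·P̄ = [14/29 3/29; 3/29 156/29]
step 1: x̄ = F·x = [-105/29, -31/29]
step 1: P̄ = F·P·Fᵀ + Q = [351/29 39/29; 39/29 159/29]
step 1: y = z − H·x̄ = [239/29]
step 1: S = H·P̄·Hᵀ + R = [1462/29]
step 1: K = P̄·Hᵀ·S⁻¹ = [351/731; 39/731]
step 1: x' = x̄ + K·y = [246/731, -460/731]
step 1: P' = (I − K·H)·P̄ = [351/731 39/731; 39/731 3903/731]
step 2: x̄ = F·x = [-1198/731, -246/731]
step 2: P̄ = F·P·Fᵀ + Q = [9021/731 1014/731; 1014/731 4006/731]
step 2: y = z − H·x̄ = [4589/731]
step 2: S = H·P̄·Hᵀ + R = [37546/731]
step 2: K = P̄·Hᵀ·S⁻¹ = [9021/18773; 1014/18773]
step 2: x' = x̄ + K·y = [25865/18773, 48/18773]
step 2: P' = (I − K·H)·P̄ = [9021/18773 1014/18773; 1014/18773 100066/18773]

step 0: x' = [31/29, -12/29], P' = [14/29 3/29; 3/29 156/29]
step 1: x' = [246/731, -460/731], P' = [351/731 39/731; 39/731 3903/731]
step 2: x' = [25865/18773, 48/18773], P' = [9021/18773 1014/18773; 1014/18773 100066/18773]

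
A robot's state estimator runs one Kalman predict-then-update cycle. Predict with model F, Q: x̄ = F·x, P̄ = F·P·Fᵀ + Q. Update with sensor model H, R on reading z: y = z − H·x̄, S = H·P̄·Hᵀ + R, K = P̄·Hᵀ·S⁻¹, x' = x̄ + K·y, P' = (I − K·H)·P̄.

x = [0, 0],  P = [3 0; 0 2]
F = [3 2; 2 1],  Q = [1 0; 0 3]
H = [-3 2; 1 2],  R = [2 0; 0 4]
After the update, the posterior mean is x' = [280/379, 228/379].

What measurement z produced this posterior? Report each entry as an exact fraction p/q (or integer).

z = [-1, 2]

x̄ = F·x = [0, 0]
P̄ = F·P·Fᵀ + Q = [36 22; 22 17]
S = H·P̄·Hᵀ + R = [130 -128; -128 196]
K = P̄·Hᵀ·S⁻¹ = [-96/379 92/379; 112/1137 398/1137]
x' − x̄ = [280/379, 228/379] = K·y
y = (KᵀK)⁻¹·Kᵀ·(x' − x̄) = [-1, 2]
z = y + H·x̄ = [-1, 2] + [0, 0] = [-1, 2]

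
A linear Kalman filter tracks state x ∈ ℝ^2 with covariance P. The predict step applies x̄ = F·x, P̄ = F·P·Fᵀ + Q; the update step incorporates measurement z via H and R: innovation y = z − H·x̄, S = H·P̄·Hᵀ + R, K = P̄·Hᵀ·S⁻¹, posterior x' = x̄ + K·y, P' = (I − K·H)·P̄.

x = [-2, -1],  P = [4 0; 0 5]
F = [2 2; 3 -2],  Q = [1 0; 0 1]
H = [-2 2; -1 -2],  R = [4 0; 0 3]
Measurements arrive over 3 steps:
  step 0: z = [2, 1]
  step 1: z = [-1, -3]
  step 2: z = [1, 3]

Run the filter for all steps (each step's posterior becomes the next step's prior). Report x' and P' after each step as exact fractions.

step 0: x̄ = F·x = [-6, -4]
step 0: P̄ = F·P·Fᵀ + Q = [37 4; 4 57]
step 0: y = z − H·x̄ = [-2, -13]
step 0: S = H·P̄·Hᵀ + R = [348 -146; -146 284]
step 0: K = P̄·Hᵀ·S⁻¹ = [-12657/38758 -6324/19379; 3219/19379 -6397/19379]
step 0: x' = x̄ + K·y = [-21405/19379, -793/19379]
step 0: P' = (I − K·H)·P̄ = [14762/19379 2105/19379; 2105/19379 8543/19379]
step 1: x̄ = F·x = [-44396/19379, -62629/19379]
step 1: P̄ = F·P·Fᵀ + Q = [129439/19379 58610/19379; 58610/19379 161149/19379]
step 1: y = z − H·x̄ = [17087/19379, -227791/19379]
step 1: S = H·P̄·Hᵀ + R = [770988/19379 -268498/19379; -268498/19379 1066612/19379]
step 1: K = P̄·Hᵀ·S⁻¹ = [-5607141/19357394 -2943986/9678697; 1502472/9678697 -3078235/9678697]
step 1: x' = x̄ + K·y = [19919859/19357394, 6228384/9678697]
step 1: P' = (I − K·H)·P̄ = [6682080/9678697 1074939/9678697; 1074939/9678697 4079883/9678697]
step 2: x̄ = F·x = [32376627/9678697, 34846041/19357394]
step 2: P̄ = F·P·Fᵀ + Q = [61326061/9678697 25922826/9678697; 25922826/9678697 73237681/9678697]
step 2: y = z − H·x̄ = [5655130/1382671, 96258759/9678697]
step 2: S = H·P̄·Hᵀ + R = [52798164/1382671 -16921850/1382671; -16921850/1382671 487004180/9678697]
step 2: K = P̄·Hᵀ·S⁻¹ = [-494783235/1714687262 -1297024948/4286718155; 132579780/857343631 -1356251423/4286718155]
step 2: x' = x̄ + K·y = [-3618942576/4286718155, -6121081047/8573436310]
step 2: P' = (I − K·H)·P̄ = [2946302398/4286718155 472386223/4286718155; 472386223/4286718155 1798184023/4286718155]

step 0: x' = [-21405/19379, -793/19379], P' = [14762/19379 2105/19379; 2105/19379 8543/19379]
step 1: x' = [19919859/19357394, 6228384/9678697], P' = [6682080/9678697 1074939/9678697; 1074939/9678697 4079883/9678697]
step 2: x' = [-3618942576/4286718155, -6121081047/8573436310], P' = [2946302398/4286718155 472386223/4286718155; 472386223/4286718155 1798184023/4286718155]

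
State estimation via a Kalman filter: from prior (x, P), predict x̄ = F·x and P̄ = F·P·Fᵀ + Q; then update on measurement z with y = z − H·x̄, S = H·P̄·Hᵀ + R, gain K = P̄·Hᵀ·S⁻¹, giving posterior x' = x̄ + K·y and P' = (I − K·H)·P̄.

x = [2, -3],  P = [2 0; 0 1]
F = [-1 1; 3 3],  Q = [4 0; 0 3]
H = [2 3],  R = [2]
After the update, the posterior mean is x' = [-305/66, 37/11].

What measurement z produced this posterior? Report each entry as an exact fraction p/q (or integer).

z = [1]

x̄ = F·x = [-5, -3]
P̄ = F·P·Fᵀ + Q = [7 -3; -3 30]
S = H·P̄·Hᵀ + R = [264]
K = P̄·Hᵀ·S⁻¹ = [5/264; 7/22]
x' − x̄ = [25/66, 70/11] = K·y
y = (KᵀK)⁻¹·Kᵀ·(x' − x̄) = [20]
z = y + H·x̄ = [20] + [-19] = [1]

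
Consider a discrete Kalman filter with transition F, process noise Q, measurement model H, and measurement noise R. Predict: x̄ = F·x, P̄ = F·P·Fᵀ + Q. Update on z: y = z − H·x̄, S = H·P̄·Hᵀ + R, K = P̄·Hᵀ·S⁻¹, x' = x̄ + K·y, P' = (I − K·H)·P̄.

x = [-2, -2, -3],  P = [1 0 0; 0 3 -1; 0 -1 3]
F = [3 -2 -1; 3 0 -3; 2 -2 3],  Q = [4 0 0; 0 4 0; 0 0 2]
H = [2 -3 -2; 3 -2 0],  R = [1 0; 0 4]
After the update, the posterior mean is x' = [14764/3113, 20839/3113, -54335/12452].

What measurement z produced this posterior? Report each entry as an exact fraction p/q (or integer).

z = [-2, 1]

x̄ = F·x = [1, 3, -9]
P̄ = F·P·Fᵀ + Q = [24 12 13; 12 40 -27; 13 -27 57]
S = H·P̄·Hᵀ + R = [113 42; 42 236]
K = P̄·Hᵀ·S⁻¹ = [-665/3113 1503/6226; -1008/3113 -401/3113; -2779/12452 10803/24904]
x' − x̄ = [11651/3113, 11500/3113, 57733/12452] = K·y
y = (KᵀK)⁻¹·Kᵀ·(x' − x̄) = [-13, 4]
z = y + H·x̄ = [-13, 4] + [11, -3] = [-2, 1]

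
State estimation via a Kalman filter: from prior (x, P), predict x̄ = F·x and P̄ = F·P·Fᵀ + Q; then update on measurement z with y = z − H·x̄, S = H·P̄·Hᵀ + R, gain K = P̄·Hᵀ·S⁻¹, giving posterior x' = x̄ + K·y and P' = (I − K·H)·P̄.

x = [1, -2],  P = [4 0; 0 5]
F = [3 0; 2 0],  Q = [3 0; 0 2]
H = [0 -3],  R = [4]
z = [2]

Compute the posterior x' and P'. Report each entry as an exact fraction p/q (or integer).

x̄ = F·x = [3, 2]
P̄ = F·P·Fᵀ + Q = [39 24; 24 18]
y = z − H·x̄ = [8]
S = H·P̄·Hᵀ + R = [166]
K = P̄·Hᵀ·S⁻¹ = [-36/83; -27/83]
x' = x̄ + K·y = [-39/83, -50/83]
P' = (I − K·H)·P̄ = [645/83 48/83; 48/83 36/83]

x' = [-39/83, -50/83]
P' = [645/83 48/83; 48/83 36/83]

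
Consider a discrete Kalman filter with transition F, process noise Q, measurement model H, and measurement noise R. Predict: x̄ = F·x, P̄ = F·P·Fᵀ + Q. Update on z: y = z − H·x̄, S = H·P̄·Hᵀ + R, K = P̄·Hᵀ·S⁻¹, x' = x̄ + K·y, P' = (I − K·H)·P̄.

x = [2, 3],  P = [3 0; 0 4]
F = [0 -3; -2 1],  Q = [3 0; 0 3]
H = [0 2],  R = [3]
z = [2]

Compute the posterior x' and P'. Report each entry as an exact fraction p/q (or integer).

x' = [-807/79, 73/79]
P' = [2505/79 -36/79; -36/79 57/79]

x̄ = F·x = [-9, -1]
P̄ = F·P·Fᵀ + Q = [39 -12; -12 19]
y = z − H·x̄ = [4]
S = H·P̄·Hᵀ + R = [79]
K = P̄·Hᵀ·S⁻¹ = [-24/79; 38/79]
x' = x̄ + K·y = [-807/79, 73/79]
P' = (I − K·H)·P̄ = [2505/79 -36/79; -36/79 57/79]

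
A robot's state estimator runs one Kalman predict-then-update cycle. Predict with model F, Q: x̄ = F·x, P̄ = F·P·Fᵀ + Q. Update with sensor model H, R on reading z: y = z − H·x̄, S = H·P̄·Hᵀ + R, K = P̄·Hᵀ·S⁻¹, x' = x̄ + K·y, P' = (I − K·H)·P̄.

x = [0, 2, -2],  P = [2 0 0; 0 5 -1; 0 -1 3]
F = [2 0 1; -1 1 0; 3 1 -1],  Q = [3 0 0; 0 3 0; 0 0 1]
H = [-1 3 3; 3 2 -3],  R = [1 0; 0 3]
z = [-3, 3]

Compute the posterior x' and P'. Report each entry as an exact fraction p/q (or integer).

x' = [-16672/11381, 13029/22762, -46555/22762]
P' = [311987/22762 -62100/11381 114125/11381; -62100/11381 52995/22762 -92925/22762; 114125/11381 -92925/22762 170073/22762]

x̄ = F·x = [-2, 2, 4]
P̄ = F·P·Fᵀ + Q = [14 -5 8; -5 10 0; 8 0 29]
y = z − H·x̄ = [-23, 17]
S = H·P̄·Hᵀ + R = [348 -182; -182 226]
K = P̄·Hᵀ·S⁻¹ = [163/22762 937/22762; 2205/11381 4055/22762; 1597/11381 -3773/22762]
x' = x̄ + K·y = [-16672/11381, 13029/22762, -46555/22762]
P' = (I − K·H)·P̄ = [311987/22762 -62100/11381 114125/11381; -62100/11381 52995/22762 -92925/22762; 114125/11381 -92925/22762 170073/22762]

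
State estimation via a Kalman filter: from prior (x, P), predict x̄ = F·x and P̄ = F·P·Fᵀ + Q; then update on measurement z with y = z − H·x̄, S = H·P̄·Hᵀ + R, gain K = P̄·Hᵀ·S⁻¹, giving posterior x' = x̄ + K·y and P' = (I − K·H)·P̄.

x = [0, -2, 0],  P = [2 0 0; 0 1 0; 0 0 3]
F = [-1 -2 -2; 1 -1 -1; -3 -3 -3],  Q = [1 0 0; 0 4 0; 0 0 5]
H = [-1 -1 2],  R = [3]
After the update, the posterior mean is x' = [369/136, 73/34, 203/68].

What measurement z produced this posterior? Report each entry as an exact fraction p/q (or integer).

z = [1]

x̄ = F·x = [4, 2, 6]
P̄ = F·P·Fᵀ + Q = [19 6 30; 6 10 6; 30 6 59]
S = H·P̄·Hᵀ + R = [136]
K = P̄·Hᵀ·S⁻¹ = [35/136; -1/34; 41/68]
x' − x̄ = [-175/136, 5/34, -205/68] = K·y
y = (KᵀK)⁻¹·Kᵀ·(x' − x̄) = [-5]
z = y + H·x̄ = [-5] + [6] = [1]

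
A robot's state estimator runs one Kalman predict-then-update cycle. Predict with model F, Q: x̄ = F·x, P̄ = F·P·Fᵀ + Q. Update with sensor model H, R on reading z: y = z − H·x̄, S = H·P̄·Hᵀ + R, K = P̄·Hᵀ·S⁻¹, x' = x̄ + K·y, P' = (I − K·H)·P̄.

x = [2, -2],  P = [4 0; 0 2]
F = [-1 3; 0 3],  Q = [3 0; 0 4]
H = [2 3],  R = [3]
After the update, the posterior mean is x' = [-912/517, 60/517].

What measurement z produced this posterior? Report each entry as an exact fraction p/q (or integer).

x̄ = F·x = [-8, -6]
P̄ = F·P·Fᵀ + Q = [25 18; 18 22]
S = H·P̄·Hᵀ + R = [517]
K = P̄·Hᵀ·S⁻¹ = [104/517; 102/517]
x' − x̄ = [3224/517, 3162/517] = K·y
y = (KᵀK)⁻¹·Kᵀ·(x' − x̄) = [31]
z = y + H·x̄ = [31] + [-34] = [-3]

z = [-3]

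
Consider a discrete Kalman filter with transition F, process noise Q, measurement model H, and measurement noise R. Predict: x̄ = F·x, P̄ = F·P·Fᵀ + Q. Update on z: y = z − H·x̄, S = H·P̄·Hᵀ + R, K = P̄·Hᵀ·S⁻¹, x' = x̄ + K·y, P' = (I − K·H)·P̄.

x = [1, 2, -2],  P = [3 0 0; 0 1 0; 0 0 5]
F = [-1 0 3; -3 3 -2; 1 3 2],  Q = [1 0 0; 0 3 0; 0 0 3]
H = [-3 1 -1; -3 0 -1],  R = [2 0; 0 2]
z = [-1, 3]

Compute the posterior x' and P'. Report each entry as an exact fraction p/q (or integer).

x' = [-34864/11253, -111844/33759, 224041/33759]
P' = [6279/3751 7046/11253 -49901/11253; 7046/11253 123248/33759 -2240/33759; -49901/11253 -2240/33759 453677/33759]

x̄ = F·x = [-7, 7, 3]
P̄ = F·P·Fᵀ + Q = [49 -21 27; -21 59 -20; 27 -20 35]
y = z − H·x̄ = [-26, -15]
S = H·P̄·Hᵀ + R = [865 721; 721 640]
K = P̄·Hᵀ·S⁻¹ = [218/11253 -3305/11253; 31037/33759 -30587/33759; -3404/33759 -2284/33759]
x' = x̄ + K·y = [-34864/11253, -111844/33759, 224041/33759]
P' = (I − K·H)·P̄ = [6279/3751 7046/11253 -49901/11253; 7046/11253 123248/33759 -2240/33759; -49901/11253 -2240/33759 453677/33759]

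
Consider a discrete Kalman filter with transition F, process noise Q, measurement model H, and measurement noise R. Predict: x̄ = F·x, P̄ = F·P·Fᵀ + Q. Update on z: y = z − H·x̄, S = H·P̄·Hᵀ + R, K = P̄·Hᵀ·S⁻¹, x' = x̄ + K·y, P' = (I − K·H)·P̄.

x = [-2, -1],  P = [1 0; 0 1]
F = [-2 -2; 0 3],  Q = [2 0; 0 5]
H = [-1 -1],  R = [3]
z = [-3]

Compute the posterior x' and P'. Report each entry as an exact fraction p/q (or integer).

x' = [6, -3]
P' = [134/15 -122/15; -122/15 146/15]

x̄ = F·x = [6, -3]
P̄ = F·P·Fᵀ + Q = [10 -6; -6 14]
y = z − H·x̄ = [0]
S = H·P̄·Hᵀ + R = [15]
K = P̄·Hᵀ·S⁻¹ = [-4/15; -8/15]
x' = x̄ + K·y = [6, -3]
P' = (I − K·H)·P̄ = [134/15 -122/15; -122/15 146/15]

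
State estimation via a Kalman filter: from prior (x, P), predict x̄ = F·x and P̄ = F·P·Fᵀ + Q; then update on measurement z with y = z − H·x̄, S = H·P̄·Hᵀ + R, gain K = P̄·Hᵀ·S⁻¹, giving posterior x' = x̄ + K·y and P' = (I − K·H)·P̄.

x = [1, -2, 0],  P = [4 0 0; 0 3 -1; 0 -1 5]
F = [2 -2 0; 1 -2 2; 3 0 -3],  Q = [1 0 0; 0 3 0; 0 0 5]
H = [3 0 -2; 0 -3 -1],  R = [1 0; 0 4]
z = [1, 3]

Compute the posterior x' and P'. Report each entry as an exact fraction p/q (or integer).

x' = [66729/85346, -48643/42673, 28966/42673]
P' = [577825/85346 -129531/42673 434109/42673; -129531/42673 77156/42673 -198288/42673; 434109/42673 -198288/42673 662896/42673]

x̄ = F·x = [6, 5, 3]
P̄ = F·P·Fᵀ + Q = [29 24 18; 24 47 -24; 18 -24 86]
y = z − H·x̄ = [-11, 21]
S = H·P̄·Hᵀ + R = [390 -242; -242 369]
K = P̄·Hᵀ·S⁻¹ = [-2961/85346 -11379/42673; 7983/42673 -8295/42673; -23465/42673 -17008/42673]
x' = x̄ + K·y = [66729/85346, -48643/42673, 28966/42673]
P' = (I − K·H)·P̄ = [577825/85346 -129531/42673 434109/42673; -129531/42673 77156/42673 -198288/42673; 434109/42673 -198288/42673 662896/42673]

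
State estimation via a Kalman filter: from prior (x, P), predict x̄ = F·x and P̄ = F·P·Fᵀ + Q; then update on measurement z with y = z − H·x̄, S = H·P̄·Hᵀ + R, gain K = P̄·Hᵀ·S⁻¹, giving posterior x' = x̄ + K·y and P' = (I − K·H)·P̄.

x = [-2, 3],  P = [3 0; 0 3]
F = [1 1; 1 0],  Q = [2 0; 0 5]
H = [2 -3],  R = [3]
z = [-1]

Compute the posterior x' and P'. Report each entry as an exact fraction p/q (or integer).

x' = [8/71, 20/71]
P' = [519/71 339/71; 339/71 244/71]

x̄ = F·x = [1, -2]
P̄ = F·P·Fᵀ + Q = [8 3; 3 8]
y = z − H·x̄ = [-9]
S = H·P̄·Hᵀ + R = [71]
K = P̄·Hᵀ·S⁻¹ = [7/71; -18/71]
x' = x̄ + K·y = [8/71, 20/71]
P' = (I − K·H)·P̄ = [519/71 339/71; 339/71 244/71]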